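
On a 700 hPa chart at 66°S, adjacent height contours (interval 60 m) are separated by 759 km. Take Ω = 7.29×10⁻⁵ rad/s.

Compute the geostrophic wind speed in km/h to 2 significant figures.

Coriolis parameter at 66°S:
f = 2Ω sin φ = 2 × 7.29×10⁻⁵ × sin 66° = 1.33×10⁻⁴ s⁻¹
Height gradient: |∂Z/∂n| = 60 m / 759000 m = 7.91×10⁻⁵
On a pressure surface, geostrophic balance gives V_g = (g/f)|∂Z/∂n|:
V_g = 9.81 × 7.91×10⁻⁵ / 1.33×10⁻⁴ = 5.82 m/s
Converting: 5.82 m/s × 3.6 = 21 km/h

21 km/h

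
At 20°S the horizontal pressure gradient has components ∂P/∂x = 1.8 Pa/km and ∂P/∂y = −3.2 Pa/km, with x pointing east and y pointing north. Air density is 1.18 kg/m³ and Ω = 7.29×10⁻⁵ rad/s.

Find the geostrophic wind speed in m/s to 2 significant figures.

62 m/s

Coriolis parameter at 20°S:
f = 2Ω sin φ = 2 × 7.29×10⁻⁵ × sin 20° = 4.99×10⁻⁵ s⁻¹
In the Southern Hemisphere f is negative: f = −4.99×10⁻⁵ s⁻¹.
Component geostrophic relations (x east, y north):
u_g = −(1/(fρ)) ∂P/∂y,  v_g = (1/(fρ)) ∂P/∂x
u_g = −(−3.2×10⁻³)/(−4.99×10⁻⁵ × 1.18) = −54.4 m/s;  v_g = (1.8×10⁻³)/(−4.99×10⁻⁵ × 1.18) = −30.6 m/s
|V_g| = √(u_g² + v_g²) = 62.4 m/s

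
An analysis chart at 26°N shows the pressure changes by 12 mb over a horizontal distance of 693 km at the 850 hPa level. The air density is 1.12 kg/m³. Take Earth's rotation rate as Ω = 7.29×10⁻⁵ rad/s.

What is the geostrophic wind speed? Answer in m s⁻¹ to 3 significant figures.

Coriolis parameter at 26°N:
f = 2Ω sin φ = 2 × 7.29×10⁻⁵ × sin 26° = 6.39×10⁻⁵ s⁻¹
Pressure gradient: |∂P/∂n| = 1200 Pa / 693000 m = 1.73×10⁻³ Pa/m
Geostrophic balance (pressure-gradient force = Coriolis force):
V_g = (1/(fρ)) |∂P/∂n| = 1.73×10⁻³ / (6.39×10⁻⁵ × 1.12) = 24.2 m/s

24.2 m s⁻¹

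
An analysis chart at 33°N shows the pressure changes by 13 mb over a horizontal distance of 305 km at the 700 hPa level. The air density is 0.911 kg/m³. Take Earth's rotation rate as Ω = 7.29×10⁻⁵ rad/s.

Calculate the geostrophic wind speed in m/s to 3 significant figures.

58.9 m/s

Coriolis parameter at 33°N:
f = 2Ω sin φ = 2 × 7.29×10⁻⁵ × sin 33° = 7.94×10⁻⁵ s⁻¹
Pressure gradient: |∂P/∂n| = 1300 Pa / 305000 m = 4.26×10⁻³ Pa/m
Geostrophic balance (pressure-gradient force = Coriolis force):
V_g = (1/(fρ)) |∂P/∂n| = 4.26×10⁻³ / (7.94×10⁻⁵ × 0.911) = 58.9 m/s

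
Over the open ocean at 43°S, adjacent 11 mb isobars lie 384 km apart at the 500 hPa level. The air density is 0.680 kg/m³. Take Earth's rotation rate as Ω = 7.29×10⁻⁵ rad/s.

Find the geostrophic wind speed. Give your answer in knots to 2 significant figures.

Coriolis parameter at 43°S:
f = 2Ω sin φ = 2 × 7.29×10⁻⁵ × sin 43° = 9.94×10⁻⁵ s⁻¹
Pressure gradient: |∂P/∂n| = 1100 Pa / 384000 m = 2.86×10⁻³ Pa/m
Geostrophic balance (pressure-gradient force = Coriolis force):
V_g = (1/(fρ)) |∂P/∂n| = 2.86×10⁻³ / (9.94×10⁻⁵ × 0.680) = 42.4 m/s
Converting: 42.4 m/s × 1.944 = 82 knots

82 knots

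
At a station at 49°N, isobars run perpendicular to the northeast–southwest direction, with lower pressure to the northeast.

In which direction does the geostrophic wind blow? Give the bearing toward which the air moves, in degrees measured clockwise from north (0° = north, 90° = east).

135°

The pressure-gradient force points toward the northeast (bearing 045°).
Geostrophic balance: in the Northern Hemisphere the Coriolis force deflects motion to the right, so the geostrophic wind blows 90° to the right of the pressure-gradient force (low pressure on the left).
Rotating 045° by 90° clockwise gives 135° — the wind blows toward the southeast.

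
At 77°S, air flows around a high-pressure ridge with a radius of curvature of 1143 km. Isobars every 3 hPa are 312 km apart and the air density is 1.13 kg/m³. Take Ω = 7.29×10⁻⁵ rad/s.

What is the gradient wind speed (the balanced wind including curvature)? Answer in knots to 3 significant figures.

12.1 knots

Coriolis parameter at 77°S:
f = 2Ω sin φ = 2 × 7.29×10⁻⁵ × sin 77° = 1.42×10⁻⁴ s⁻¹
Pressure gradient: |∂P/∂n| = 300 Pa / 312000 m = 9.62×10⁻⁴ Pa/m
Geostrophic speed: V_g = |∂P/∂n|/(fρ) = 9.62×10⁻⁴/(1.42×10⁻⁴ × 1.13) = 5.99 m/s
Around a high, pressure-gradient force acts outward with centrifugal, so Coriolis balances both:
fV = (1/ρ)|∂P/∂n| + V²/R  →  V² − fR·V + fR·V_g = 0
With fR = 1.42×10⁻⁴ × 1143×10³ m = 162 m/s:
V = [fR − √((fR)² − 4 fR V_g)]/2 = [162 − √(162² − 4×162×5.99)]/2 = 6.23 m/s
Supergeostrophic (V > V_g = 5.99 m/s), as expected around a high.
Converting: 6.23 m/s × 1.944 = 12.1 knots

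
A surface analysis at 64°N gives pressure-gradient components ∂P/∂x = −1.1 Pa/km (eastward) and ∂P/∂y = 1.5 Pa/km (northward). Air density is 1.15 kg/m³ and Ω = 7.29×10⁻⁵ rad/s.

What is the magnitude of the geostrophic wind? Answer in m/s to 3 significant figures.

12.3 m/s

Coriolis parameter at 64°N:
f = 2Ω sin φ = 2 × 7.29×10⁻⁵ × sin 64° = 1.31×10⁻⁴ s⁻¹
Component geostrophic relations (x east, y north):
u_g = −(1/(fρ)) ∂P/∂y,  v_g = (1/(fρ)) ∂P/∂x
u_g = −(1.5×10⁻³)/(1.31×10⁻⁴ × 1.15) = −9.95 m/s;  v_g = (−1.1×10⁻³)/(1.31×10⁻⁴ × 1.15) = −7.30 m/s
|V_g| = √(u_g² + v_g²) = 12.3 m/s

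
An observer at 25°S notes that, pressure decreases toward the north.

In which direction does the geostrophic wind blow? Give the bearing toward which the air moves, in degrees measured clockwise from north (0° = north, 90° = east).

The pressure-gradient force points toward the north (bearing 000°).
Geostrophic balance: in the Southern Hemisphere the Coriolis force deflects motion to the left, so the geostrophic wind blows 90° to the left of the pressure-gradient force (low pressure on the right).
Rotating 000° by 90° counterclockwise gives 270° — the wind blows toward the west.

270°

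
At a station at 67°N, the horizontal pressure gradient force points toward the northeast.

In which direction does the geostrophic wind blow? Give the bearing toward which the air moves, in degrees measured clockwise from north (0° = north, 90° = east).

135°

The pressure-gradient force points toward the northeast (bearing 045°).
Geostrophic balance: in the Northern Hemisphere the Coriolis force deflects motion to the right, so the geostrophic wind blows 90° to the right of the pressure-gradient force (low pressure on the left).
Rotating 045° by 90° clockwise gives 135° — the wind blows toward the southeast.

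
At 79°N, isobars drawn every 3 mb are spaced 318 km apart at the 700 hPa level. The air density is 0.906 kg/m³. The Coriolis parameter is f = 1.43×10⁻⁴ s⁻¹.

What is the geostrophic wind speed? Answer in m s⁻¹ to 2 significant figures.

7.3 m s⁻¹

Pressure gradient: |∂P/∂n| = 300 Pa / 318000 m = 9.43×10⁻⁴ Pa/m
Geostrophic balance (pressure-gradient force = Coriolis force):
V_g = (1/(fρ)) |∂P/∂n| = 9.43×10⁻⁴ / (1.43×10⁻⁴ × 0.906) = 7.28 m/s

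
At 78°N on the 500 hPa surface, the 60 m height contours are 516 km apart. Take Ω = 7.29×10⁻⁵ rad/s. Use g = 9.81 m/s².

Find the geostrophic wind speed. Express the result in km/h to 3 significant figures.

28.8 km/h

Coriolis parameter at 78°N:
f = 2Ω sin φ = 2 × 7.29×10⁻⁵ × sin 78° = 1.43×10⁻⁴ s⁻¹
Height gradient: |∂Z/∂n| = 60 m / 516000 m = 1.16×10⁻⁴
On a pressure surface, geostrophic balance gives V_g = (g/f)|∂Z/∂n|:
V_g = 9.81 × 1.16×10⁻⁴ / 1.43×10⁻⁴ = 8.00 m/s
Converting: 8.00 m/s × 3.6 = 28.8 km/h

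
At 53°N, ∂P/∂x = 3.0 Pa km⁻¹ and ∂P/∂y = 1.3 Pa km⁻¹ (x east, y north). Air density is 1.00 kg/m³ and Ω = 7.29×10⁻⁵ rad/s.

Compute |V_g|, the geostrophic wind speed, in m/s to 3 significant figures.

28.1 m/s

Coriolis parameter at 53°N:
f = 2Ω sin φ = 2 × 7.29×10⁻⁵ × sin 53° = 1.16×10⁻⁴ s⁻¹
Component geostrophic relations (x east, y north):
u_g = −(1/(fρ)) ∂P/∂y,  v_g = (1/(fρ)) ∂P/∂x
u_g = −(1.3×10⁻³)/(1.16×10⁻⁴ × 1.00) = −11.2 m/s;  v_g = (3.0×10⁻³)/(1.16×10⁻⁴ × 1.00) = 25.8 m/s
|V_g| = √(u_g² + v_g²) = 28.1 m/s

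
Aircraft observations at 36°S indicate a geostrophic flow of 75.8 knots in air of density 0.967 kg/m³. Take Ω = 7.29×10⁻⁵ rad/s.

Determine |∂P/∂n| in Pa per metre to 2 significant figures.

Coriolis parameter at 36°S:
f = 2Ω sin φ = 2 × 7.29×10⁻⁵ × sin 36° = 8.57×10⁻⁵ s⁻¹
Wind speed in SI: 75.8 knots = 39.0 m/s
Geostrophic balance rearranged: |∂P/∂n| = f ρ V_g
|∂P/∂n| = 8.57×10⁻⁵ × 0.967 × 39.0 = 3.23×10⁻³ Pa/m

3.2×10⁻³ Pa/m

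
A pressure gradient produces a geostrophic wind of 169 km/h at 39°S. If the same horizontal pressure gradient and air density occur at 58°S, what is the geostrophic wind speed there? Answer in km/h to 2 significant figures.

With the same pressure gradient and density, V_g ∝ 1/f ∝ 1/sin φ.
V₂ = V₁ · sin φ₁ / sin φ₂ = 169 × sin 39° / sin 58°
V₂ = 169 × 0.6293/0.8480 = 130 km/h

130 km/h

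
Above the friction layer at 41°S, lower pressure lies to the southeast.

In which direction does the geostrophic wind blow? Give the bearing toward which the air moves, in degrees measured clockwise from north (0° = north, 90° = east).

The pressure-gradient force points toward the southeast (bearing 135°).
Geostrophic balance: in the Southern Hemisphere the Coriolis force deflects motion to the left, so the geostrophic wind blows 90° to the left of the pressure-gradient force (low pressure on the right).
Rotating 135° by 90° counterclockwise gives 045° — the wind blows toward the northeast.

045°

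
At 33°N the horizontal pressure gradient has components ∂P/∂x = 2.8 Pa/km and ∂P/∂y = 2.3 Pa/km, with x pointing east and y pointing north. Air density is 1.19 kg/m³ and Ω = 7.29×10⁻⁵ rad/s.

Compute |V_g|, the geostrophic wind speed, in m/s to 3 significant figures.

38.3 m/s

Coriolis parameter at 33°N:
f = 2Ω sin φ = 2 × 7.29×10⁻⁵ × sin 33° = 7.94×10⁻⁵ s⁻¹
Component geostrophic relations (x east, y north):
u_g = −(1/(fρ)) ∂P/∂y,  v_g = (1/(fρ)) ∂P/∂x
u_g = −(2.3×10⁻³)/(7.94×10⁻⁵ × 1.19) = −24.3 m/s;  v_g = (2.8×10⁻³)/(7.94×10⁻⁵ × 1.19) = 29.6 m/s
|V_g| = √(u_g² + v_g²) = 38.3 m/s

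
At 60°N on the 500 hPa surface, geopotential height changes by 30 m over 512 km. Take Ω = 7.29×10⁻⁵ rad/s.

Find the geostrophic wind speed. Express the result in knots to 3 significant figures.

Coriolis parameter at 60°N:
f = 2Ω sin φ = 2 × 7.29×10⁻⁵ × sin 60° = 1.26×10⁻⁴ s⁻¹
Height gradient: |∂Z/∂n| = 30 m / 512000 m = 5.86×10⁻⁵
On a pressure surface, geostrophic balance gives V_g = (g/f)|∂Z/∂n|:
V_g = 9.81 × 5.86×10⁻⁵ / 1.26×10⁻⁴ = 4.55 m/s
Converting: 4.55 m/s × 1.944 = 8.85 knots

8.85 knots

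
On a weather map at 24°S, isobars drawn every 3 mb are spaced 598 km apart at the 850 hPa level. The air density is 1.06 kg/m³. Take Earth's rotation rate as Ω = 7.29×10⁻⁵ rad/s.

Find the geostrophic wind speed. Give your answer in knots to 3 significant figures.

15.5 knots

Coriolis parameter at 24°S:
f = 2Ω sin φ = 2 × 7.29×10⁻⁵ × sin 24° = 5.93×10⁻⁵ s⁻¹
Pressure gradient: |∂P/∂n| = 300 Pa / 598000 m = 5.02×10⁻⁴ Pa/m
Geostrophic balance (pressure-gradient force = Coriolis force):
V_g = (1/(fρ)) |∂P/∂n| = 5.02×10⁻⁴ / (5.93×10⁻⁵ × 1.06) = 7.98 m/s
Converting: 7.98 m/s × 1.944 = 15.5 knots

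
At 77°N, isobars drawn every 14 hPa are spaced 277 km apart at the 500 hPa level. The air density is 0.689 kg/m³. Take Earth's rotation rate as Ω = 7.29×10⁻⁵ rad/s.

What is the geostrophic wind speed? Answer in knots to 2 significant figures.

Coriolis parameter at 77°N:
f = 2Ω sin φ = 2 × 7.29×10⁻⁵ × sin 77° = 1.42×10⁻⁴ s⁻¹
Pressure gradient: |∂P/∂n| = 1400 Pa / 277000 m = 5.05×10⁻³ Pa/m
Geostrophic balance (pressure-gradient force = Coriolis force):
V_g = (1/(fρ)) |∂P/∂n| = 5.05×10⁻³ / (1.42×10⁻⁴ × 0.689) = 51.6 m/s
Converting: 51.6 m/s × 1.944 = 100 knots

100 knots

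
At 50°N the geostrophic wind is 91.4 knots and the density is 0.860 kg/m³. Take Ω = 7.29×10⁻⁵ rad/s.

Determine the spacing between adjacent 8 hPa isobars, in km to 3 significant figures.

177 km

Coriolis parameter at 50°N:
f = 2Ω sin φ = 2 × 7.29×10⁻⁵ × sin 50° = 1.12×10⁻⁴ s⁻¹
Wind speed in SI: 91.4 knots = 47.0 m/s
Geostrophic balance rearranged: |∂P/∂n| = f ρ V_g
|∂P/∂n| = 1.12×10⁻⁴ × 0.860 × 47.0 = 4.52×10⁻³ Pa/m
Isobar spacing: Δn = ΔP/|∂P/∂n| = 800 Pa / 4.52×10⁻³ Pa/m = 177131 m ≈ 177 km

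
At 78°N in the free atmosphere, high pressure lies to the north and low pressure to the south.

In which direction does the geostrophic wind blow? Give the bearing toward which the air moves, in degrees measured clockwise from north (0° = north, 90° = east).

270°

The pressure-gradient force points toward the south (bearing 180°).
Geostrophic balance: in the Northern Hemisphere the Coriolis force deflects motion to the right, so the geostrophic wind blows 90° to the right of the pressure-gradient force (low pressure on the left).
Rotating 180° by 90° clockwise gives 270° — the wind blows toward the west.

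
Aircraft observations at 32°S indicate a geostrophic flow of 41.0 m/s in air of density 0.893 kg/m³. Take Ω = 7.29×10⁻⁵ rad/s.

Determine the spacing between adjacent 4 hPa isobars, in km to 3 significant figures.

141 km

Coriolis parameter at 32°S:
f = 2Ω sin φ = 2 × 7.29×10⁻⁵ × sin 32° = 7.73×10⁻⁵ s⁻¹
Geostrophic balance rearranged: |∂P/∂n| = f ρ V_g
|∂P/∂n| = 7.73×10⁻⁵ × 0.893 × 41.0 = 2.83×10⁻³ Pa/m
Isobar spacing: Δn = ΔP/|∂P/∂n| = 400 Pa / 2.83×10⁻³ Pa/m = 141403 m ≈ 141 km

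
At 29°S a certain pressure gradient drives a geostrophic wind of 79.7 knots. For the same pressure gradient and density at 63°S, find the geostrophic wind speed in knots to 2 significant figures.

With the same pressure gradient and density, V_g ∝ 1/f ∝ 1/sin φ.
V₂ = V₁ · sin φ₁ / sin φ₂ = 79.7 × sin 29° / sin 63°
V₂ = 79.7 × 0.4848/0.8910 = 43 knots

43 knots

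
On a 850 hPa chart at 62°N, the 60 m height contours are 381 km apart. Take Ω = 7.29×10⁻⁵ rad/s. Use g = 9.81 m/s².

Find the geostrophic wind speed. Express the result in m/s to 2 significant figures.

Coriolis parameter at 62°N:
f = 2Ω sin φ = 2 × 7.29×10⁻⁵ × sin 62° = 1.29×10⁻⁴ s⁻¹
Height gradient: |∂Z/∂n| = 60 m / 381000 m = 1.57×10⁻⁴
On a pressure surface, geostrophic balance gives V_g = (g/f)|∂Z/∂n|:
V_g = 9.81 × 1.57×10⁻⁴ / 1.29×10⁻⁴ = 12.0 m/s

12 m/s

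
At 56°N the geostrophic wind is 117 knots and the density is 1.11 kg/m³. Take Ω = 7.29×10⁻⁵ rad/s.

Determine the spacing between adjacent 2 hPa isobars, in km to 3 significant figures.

Coriolis parameter at 56°N:
f = 2Ω sin φ = 2 × 7.29×10⁻⁵ × sin 56° = 1.21×10⁻⁴ s⁻¹
Wind speed in SI: 117 knots = 60.2 m/s
Geostrophic balance rearranged: |∂P/∂n| = f ρ V_g
|∂P/∂n| = 1.21×10⁻⁴ × 1.11 × 60.2 = 8.08×10⁻³ Pa/m
Isobar spacing: Δn = ΔP/|∂P/∂n| = 200 Pa / 8.08×10⁻³ Pa/m = 24766 m ≈ 24.8 km

24.8 km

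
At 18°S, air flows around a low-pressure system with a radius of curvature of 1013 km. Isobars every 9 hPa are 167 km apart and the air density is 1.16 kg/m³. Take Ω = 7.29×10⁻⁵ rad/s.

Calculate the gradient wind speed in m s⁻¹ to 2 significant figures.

49 m s⁻¹

Coriolis parameter at 18°S:
f = 2Ω sin φ = 2 × 7.29×10⁻⁵ × sin 18° = 4.51×10⁻⁵ s⁻¹
Pressure gradient: |∂P/∂n| = 900 Pa / 167000 m = 5.39×10⁻³ Pa/m
Geostrophic speed: V_g = |∂P/∂n|/(fρ) = 5.39×10⁻³/(4.51×10⁻⁵ × 1.16) = 103 m/s
Around a low, centrifugal force acts outward with Coriolis, so pressure-gradient force balances both:
(1/ρ)|∂P/∂n| = fV + V²/R  →  V² + fR·V − fR·V_g = 0
With fR = 4.51×10⁻⁵ × 1013×10³ m = 45.6 m/s:
V = [−fR + √((fR)² + 4 fR V_g)]/2 = [−45.6 + √(45.6² + 4×45.6×103)]/2 = 49.5 m/s
Subgeostrophic (V < V_g = 103 m/s), as expected around a low.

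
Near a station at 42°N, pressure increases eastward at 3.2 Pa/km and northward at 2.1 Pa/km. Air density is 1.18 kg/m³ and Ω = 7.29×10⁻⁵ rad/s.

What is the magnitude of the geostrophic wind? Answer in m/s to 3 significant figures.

33.2 m/s

Coriolis parameter at 42°N:
f = 2Ω sin φ = 2 × 7.29×10⁻⁵ × sin 42° = 9.76×10⁻⁵ s⁻¹
Component geostrophic relations (x east, y north):
u_g = −(1/(fρ)) ∂P/∂y,  v_g = (1/(fρ)) ∂P/∂x
u_g = −(2.1×10⁻³)/(9.76×10⁻⁵ × 1.18) = −18.2 m/s;  v_g = (3.2×10⁻³)/(9.76×10⁻⁵ × 1.18) = 27.8 m/s
|V_g| = √(u_g² + v_g²) = 33.2 m/s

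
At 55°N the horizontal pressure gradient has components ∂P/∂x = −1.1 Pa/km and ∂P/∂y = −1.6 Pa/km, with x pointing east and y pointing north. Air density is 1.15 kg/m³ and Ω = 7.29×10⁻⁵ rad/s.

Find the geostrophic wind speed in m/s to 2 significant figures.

Coriolis parameter at 55°N:
f = 2Ω sin φ = 2 × 7.29×10⁻⁵ × sin 55° = 1.19×10⁻⁴ s⁻¹
Component geostrophic relations (x east, y north):
u_g = −(1/(fρ)) ∂P/∂y,  v_g = (1/(fρ)) ∂P/∂x
u_g = −(−1.6×10⁻³)/(1.19×10⁻⁴ × 1.15) = 11.6 m/s;  v_g = (−1.1×10⁻³)/(1.19×10⁻⁴ × 1.15) = −8.01 m/s
|V_g| = √(u_g² + v_g²) = 14.1 m/s

14 m/s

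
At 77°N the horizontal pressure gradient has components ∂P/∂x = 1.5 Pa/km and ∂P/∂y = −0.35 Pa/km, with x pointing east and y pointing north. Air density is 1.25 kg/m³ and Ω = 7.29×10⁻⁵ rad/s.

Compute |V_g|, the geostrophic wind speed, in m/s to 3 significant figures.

Coriolis parameter at 77°N:
f = 2Ω sin φ = 2 × 7.29×10⁻⁵ × sin 77° = 1.42×10⁻⁴ s⁻¹
Component geostrophic relations (x east, y north):
u_g = −(1/(fρ)) ∂P/∂y,  v_g = (1/(fρ)) ∂P/∂x
u_g = −(−0.35×10⁻³)/(1.42×10⁻⁴ × 1.25) = 1.97 m/s;  v_g = (1.5×10⁻³)/(1.42×10⁻⁴ × 1.25) = 8.45 m/s
|V_g| = √(u_g² + v_g²) = 8.67 m/s

8.67 m/s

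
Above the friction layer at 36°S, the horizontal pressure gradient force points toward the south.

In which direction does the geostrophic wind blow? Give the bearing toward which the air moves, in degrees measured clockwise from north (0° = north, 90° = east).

The pressure-gradient force points toward the south (bearing 180°).
Geostrophic balance: in the Southern Hemisphere the Coriolis force deflects motion to the left, so the geostrophic wind blows 90° to the left of the pressure-gradient force (low pressure on the right).
Rotating 180° by 90° counterclockwise gives 090° — the wind blows toward the east.

090°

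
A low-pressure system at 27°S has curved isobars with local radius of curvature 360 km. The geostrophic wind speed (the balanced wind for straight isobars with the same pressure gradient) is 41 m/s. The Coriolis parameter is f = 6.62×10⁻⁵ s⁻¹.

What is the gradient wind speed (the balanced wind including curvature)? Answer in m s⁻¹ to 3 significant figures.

21.5 m s⁻¹

Around a low, centrifugal force acts outward with Coriolis, so pressure-gradient force balances both:
(1/ρ)|∂P/∂n| = fV + V²/R  →  V² + fR·V − fR·V_g = 0
With fR = 6.62×10⁻⁵ × 360×10³ m = 23.8 m/s:
V = [−fR + √((fR)² + 4 fR V_g)]/2 = [−23.8 + √(23.8² + 4×23.8×41)]/2 = 21.5 m/s
Subgeostrophic (V < V_g = 41 m/s), as expected around a low.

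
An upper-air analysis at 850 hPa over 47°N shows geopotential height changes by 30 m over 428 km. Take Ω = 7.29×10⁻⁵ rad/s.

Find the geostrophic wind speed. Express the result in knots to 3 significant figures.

12.5 knots

Coriolis parameter at 47°N:
f = 2Ω sin φ = 2 × 7.29×10⁻⁵ × sin 47° = 1.07×10⁻⁴ s⁻¹
Height gradient: |∂Z/∂n| = 30 m / 428000 m = 7.01×10⁻⁵
On a pressure surface, geostrophic balance gives V_g = (g/f)|∂Z/∂n|:
V_g = 9.81 × 7.01×10⁻⁵ / 1.07×10⁻⁴ = 6.45 m/s
Converting: 6.45 m/s × 1.944 = 12.5 knots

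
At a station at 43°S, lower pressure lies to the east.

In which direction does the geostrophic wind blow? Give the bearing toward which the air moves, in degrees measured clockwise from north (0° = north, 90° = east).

The pressure-gradient force points toward the east (bearing 090°).
Geostrophic balance: in the Southern Hemisphere the Coriolis force deflects motion to the left, so the geostrophic wind blows 90° to the left of the pressure-gradient force (low pressure on the right).
Rotating 090° by 90° counterclockwise gives 000° — the wind blows toward the north.

000°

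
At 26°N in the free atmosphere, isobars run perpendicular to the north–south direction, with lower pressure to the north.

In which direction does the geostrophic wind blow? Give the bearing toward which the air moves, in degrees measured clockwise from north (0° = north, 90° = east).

090°

The pressure-gradient force points toward the north (bearing 000°).
Geostrophic balance: in the Northern Hemisphere the Coriolis force deflects motion to the right, so the geostrophic wind blows 90° to the right of the pressure-gradient force (low pressure on the left).
Rotating 000° by 90° clockwise gives 090° — the wind blows toward the east.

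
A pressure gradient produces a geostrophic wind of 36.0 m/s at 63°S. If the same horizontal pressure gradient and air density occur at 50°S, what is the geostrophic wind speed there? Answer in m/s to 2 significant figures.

With the same pressure gradient and density, V_g ∝ 1/f ∝ 1/sin φ.
V₂ = V₁ · sin φ₁ / sin φ₂ = 36.0 × sin 63° / sin 50°
V₂ = 36.0 × 0.8910/0.7660 = 42 m/s

42 m/s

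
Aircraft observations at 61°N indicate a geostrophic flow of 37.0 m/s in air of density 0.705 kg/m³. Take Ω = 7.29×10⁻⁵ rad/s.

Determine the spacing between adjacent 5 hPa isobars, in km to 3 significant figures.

Coriolis parameter at 61°N:
f = 2Ω sin φ = 2 × 7.29×10⁻⁵ × sin 61° = 1.28×10⁻⁴ s⁻¹
Geostrophic balance rearranged: |∂P/∂n| = f ρ V_g
|∂P/∂n| = 1.28×10⁻⁴ × 0.705 × 37.0 = 3.33×10⁻³ Pa/m
Isobar spacing: Δn = ΔP/|∂P/∂n| = 500 Pa / 3.33×10⁻³ Pa/m = 150315 m ≈ 150 km

150 km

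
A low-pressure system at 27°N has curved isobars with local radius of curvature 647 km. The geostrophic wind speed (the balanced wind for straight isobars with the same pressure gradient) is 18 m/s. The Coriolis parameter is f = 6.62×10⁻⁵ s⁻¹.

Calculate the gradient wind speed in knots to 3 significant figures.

26.5 knots

Around a low, centrifugal force acts outward with Coriolis, so pressure-gradient force balances both:
(1/ρ)|∂P/∂n| = fV + V²/R  →  V² + fR·V − fR·V_g = 0
With fR = 6.62×10⁻⁵ × 647×10³ m = 42.8 m/s:
V = [−fR + √((fR)² + 4 fR V_g)]/2 = [−42.8 + √(42.8² + 4×42.8×18)]/2 = 13.6 m/s
Subgeostrophic (V < V_g = 18 m/s), as expected around a low.
Converting: 13.6 m/s × 1.944 = 26.5 knots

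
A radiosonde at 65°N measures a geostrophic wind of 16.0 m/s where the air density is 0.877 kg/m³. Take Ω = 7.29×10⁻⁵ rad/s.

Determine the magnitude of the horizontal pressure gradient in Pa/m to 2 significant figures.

1.9×10⁻³ Pa/m

Coriolis parameter at 65°N:
f = 2Ω sin φ = 2 × 7.29×10⁻⁵ × sin 65° = 1.32×10⁻⁴ s⁻¹
Geostrophic balance rearranged: |∂P/∂n| = f ρ V_g
|∂P/∂n| = 1.32×10⁻⁴ × 0.877 × 16.0 = 1.85×10⁻³ Pa/m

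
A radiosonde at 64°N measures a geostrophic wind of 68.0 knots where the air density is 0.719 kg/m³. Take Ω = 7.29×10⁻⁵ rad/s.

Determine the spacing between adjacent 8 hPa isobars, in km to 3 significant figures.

Coriolis parameter at 64°N:
f = 2Ω sin φ = 2 × 7.29×10⁻⁵ × sin 64° = 1.31×10⁻⁴ s⁻¹
Wind speed in SI: 68.0 knots = 35.0 m/s
Geostrophic balance rearranged: |∂P/∂n| = f ρ V_g
|∂P/∂n| = 1.31×10⁻⁴ × 0.719 × 35.0 = 3.30×10⁻³ Pa/m
Isobar spacing: Δn = ΔP/|∂P/∂n| = 800 Pa / 3.30×10⁻³ Pa/m = 242715 m ≈ 243 km

243 km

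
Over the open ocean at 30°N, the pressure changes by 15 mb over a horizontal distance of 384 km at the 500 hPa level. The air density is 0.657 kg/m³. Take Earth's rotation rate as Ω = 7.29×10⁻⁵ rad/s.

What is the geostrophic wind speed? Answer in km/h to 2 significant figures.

Coriolis parameter at 30°N:
f = 2Ω sin φ = 2 × 7.29×10⁻⁵ × sin 30° = 7.29×10⁻⁵ s⁻¹
Pressure gradient: |∂P/∂n| = 1500 Pa / 384000 m = 3.91×10⁻³ Pa/m
Geostrophic balance (pressure-gradient force = Coriolis force):
V_g = (1/(fρ)) |∂P/∂n| = 3.91×10⁻³ / (7.29×10⁻⁵ × 0.657) = 81.6 m/s
Converting: 81.6 m/s × 3.6 = 290 km/h

290 km/h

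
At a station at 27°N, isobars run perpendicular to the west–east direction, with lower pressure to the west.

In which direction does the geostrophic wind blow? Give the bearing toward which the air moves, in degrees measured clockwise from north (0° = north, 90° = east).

The pressure-gradient force points toward the west (bearing 270°).
Geostrophic balance: in the Northern Hemisphere the Coriolis force deflects motion to the right, so the geostrophic wind blows 90° to the right of the pressure-gradient force (low pressure on the left).
Rotating 270° by 90° clockwise gives 000° — the wind blows toward the north.

000°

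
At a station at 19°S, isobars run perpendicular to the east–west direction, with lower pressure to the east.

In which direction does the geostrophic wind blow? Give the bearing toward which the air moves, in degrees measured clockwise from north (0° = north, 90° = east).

The pressure-gradient force points toward the east (bearing 090°).
Geostrophic balance: in the Southern Hemisphere the Coriolis force deflects motion to the left, so the geostrophic wind blows 90° to the left of the pressure-gradient force (low pressure on the right).
Rotating 090° by 90° counterclockwise gives 000° — the wind blows toward the north.

000°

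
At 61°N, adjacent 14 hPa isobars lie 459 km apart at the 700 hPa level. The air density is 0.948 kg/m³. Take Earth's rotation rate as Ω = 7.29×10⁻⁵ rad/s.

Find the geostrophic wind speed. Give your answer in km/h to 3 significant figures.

Coriolis parameter at 61°N:
f = 2Ω sin φ = 2 × 7.29×10⁻⁵ × sin 61° = 1.28×10⁻⁴ s⁻¹
Pressure gradient: |∂P/∂n| = 1400 Pa / 459000 m = 3.05×10⁻³ Pa/m
Geostrophic balance (pressure-gradient force = Coriolis force):
V_g = (1/(fρ)) |∂P/∂n| = 3.05×10⁻³ / (1.28×10⁻⁴ × 0.948) = 25.2 m/s
Converting: 25.2 m/s × 3.6 = 90.8 km/h

90.8 km/h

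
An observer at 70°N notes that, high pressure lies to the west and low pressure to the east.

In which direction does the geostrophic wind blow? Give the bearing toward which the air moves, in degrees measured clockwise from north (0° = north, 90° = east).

180°

The pressure-gradient force points toward the east (bearing 090°).
Geostrophic balance: in the Northern Hemisphere the Coriolis force deflects motion to the right, so the geostrophic wind blows 90° to the right of the pressure-gradient force (low pressure on the left).
Rotating 090° by 90° clockwise gives 180° — the wind blows toward the south.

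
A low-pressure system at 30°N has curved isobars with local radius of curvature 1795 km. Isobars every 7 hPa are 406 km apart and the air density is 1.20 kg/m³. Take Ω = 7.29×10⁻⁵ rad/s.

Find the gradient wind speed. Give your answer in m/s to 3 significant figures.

Coriolis parameter at 30°N:
f = 2Ω sin φ = 2 × 7.29×10⁻⁵ × sin 30° = 7.29×10⁻⁵ s⁻¹
Pressure gradient: |∂P/∂n| = 700 Pa / 406000 m = 1.72×10⁻³ Pa/m
Geostrophic speed: V_g = |∂P/∂n|/(fρ) = 1.72×10⁻³/(7.29×10⁻⁵ × 1.20) = 19.7 m/s
Around a low, centrifugal force acts outward with Coriolis, so pressure-gradient force balances both:
(1/ρ)|∂P/∂n| = fV + V²/R  →  V² + fR·V − fR·V_g = 0
With fR = 7.29×10⁻⁵ × 1795×10³ m = 131 m/s:
V = [−fR + √((fR)² + 4 fR V_g)]/2 = [−131 + √(131² + 4×131×19.7)]/2 = 17.4 m/s
Subgeostrophic (V < V_g = 19.7 m/s), as expected around a low.

17.4 m/s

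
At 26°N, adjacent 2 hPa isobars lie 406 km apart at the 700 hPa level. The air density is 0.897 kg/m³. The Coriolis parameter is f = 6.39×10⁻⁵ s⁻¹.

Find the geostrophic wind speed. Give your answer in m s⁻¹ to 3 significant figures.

8.59 m s⁻¹

Pressure gradient: |∂P/∂n| = 200 Pa / 406000 m = 4.93×10⁻⁴ Pa/m
Geostrophic balance (pressure-gradient force = Coriolis force):
V_g = (1/(fρ)) |∂P/∂n| = 4.93×10⁻⁴ / (6.39×10⁻⁵ × 0.897) = 8.59 m/s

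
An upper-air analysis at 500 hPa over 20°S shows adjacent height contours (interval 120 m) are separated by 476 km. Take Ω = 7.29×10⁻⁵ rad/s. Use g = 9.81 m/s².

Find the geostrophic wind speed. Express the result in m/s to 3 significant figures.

49.6 m/s

Coriolis parameter at 20°S:
f = 2Ω sin φ = 2 × 7.29×10⁻⁵ × sin 20° = 4.99×10⁻⁵ s⁻¹
Height gradient: |∂Z/∂n| = 120 m / 476000 m = 2.52×10⁻⁴
On a pressure surface, geostrophic balance gives V_g = (g/f)|∂Z/∂n|:
V_g = 9.81 × 2.52×10⁻⁴ / 4.99×10⁻⁵ = 49.6 m/s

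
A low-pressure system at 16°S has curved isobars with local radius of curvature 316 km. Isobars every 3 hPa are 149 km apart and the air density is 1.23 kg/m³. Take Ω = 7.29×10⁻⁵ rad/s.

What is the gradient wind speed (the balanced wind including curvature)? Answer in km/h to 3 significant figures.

62.1 km/h

Coriolis parameter at 16°S:
f = 2Ω sin φ = 2 × 7.29×10⁻⁵ × sin 16° = 4.02×10⁻⁵ s⁻¹
Pressure gradient: |∂P/∂n| = 300 Pa / 149000 m = 2.01×10⁻³ Pa/m
Geostrophic speed: V_g = |∂P/∂n|/(fρ) = 2.01×10⁻³/(4.02×10⁻⁵ × 1.23) = 40.7 m/s
Around a low, centrifugal force acts outward with Coriolis, so pressure-gradient force balances both:
(1/ρ)|∂P/∂n| = fV + V²/R  →  V² + fR·V − fR·V_g = 0
With fR = 4.02×10⁻⁵ × 316×10³ m = 12.7 m/s:
V = [−fR + √((fR)² + 4 fR V_g)]/2 = [−12.7 + √(12.7² + 4×12.7×40.7)]/2 = 17.3 m/s
Subgeostrophic (V < V_g = 40.7 m/s), as expected around a low.
Converting: 17.3 m/s × 3.6 = 62.1 km/h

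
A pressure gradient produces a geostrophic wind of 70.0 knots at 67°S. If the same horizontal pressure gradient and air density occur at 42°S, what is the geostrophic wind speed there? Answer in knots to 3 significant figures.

96.3 knots

With the same pressure gradient and density, V_g ∝ 1/f ∝ 1/sin φ.
V₂ = V₁ · sin φ₁ / sin φ₂ = 70.0 × sin 67° / sin 42°
V₂ = 70.0 × 0.9205/0.6691 = 96.3 knots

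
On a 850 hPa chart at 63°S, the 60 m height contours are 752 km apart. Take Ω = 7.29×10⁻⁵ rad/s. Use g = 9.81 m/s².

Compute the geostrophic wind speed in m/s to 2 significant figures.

6.0 m/s

Coriolis parameter at 63°S:
f = 2Ω sin φ = 2 × 7.29×10⁻⁵ × sin 63° = 1.30×10⁻⁴ s⁻¹
Height gradient: |∂Z/∂n| = 60 m / 752000 m = 7.98×10⁻⁵
On a pressure surface, geostrophic balance gives V_g = (g/f)|∂Z/∂n|:
V_g = 9.81 × 7.98×10⁻⁵ / 1.30×10⁻⁴ = 6.03 m/s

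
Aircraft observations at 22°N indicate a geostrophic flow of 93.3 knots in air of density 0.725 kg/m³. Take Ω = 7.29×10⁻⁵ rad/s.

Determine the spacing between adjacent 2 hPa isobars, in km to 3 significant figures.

105 km

Coriolis parameter at 22°N:
f = 2Ω sin φ = 2 × 7.29×10⁻⁵ × sin 22° = 5.46×10⁻⁵ s⁻¹
Wind speed in SI: 93.3 knots = 48.0 m/s
Geostrophic balance rearranged: |∂P/∂n| = f ρ V_g
|∂P/∂n| = 5.46×10⁻⁵ × 0.725 × 48.0 = 1.90×10⁻³ Pa/m
Isobar spacing: Δn = ΔP/|∂P/∂n| = 200 Pa / 1.90×10⁻³ Pa/m = 105230 m ≈ 105 km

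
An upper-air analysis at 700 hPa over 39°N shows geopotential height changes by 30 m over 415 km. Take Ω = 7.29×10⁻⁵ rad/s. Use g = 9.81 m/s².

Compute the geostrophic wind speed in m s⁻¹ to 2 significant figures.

Coriolis parameter at 39°N:
f = 2Ω sin φ = 2 × 7.29×10⁻⁵ × sin 39° = 9.18×10⁻⁵ s⁻¹
Height gradient: |∂Z/∂n| = 30 m / 415000 m = 7.23×10⁻⁵
On a pressure surface, geostrophic balance gives V_g = (g/f)|∂Z/∂n|:
V_g = 9.81 × 7.23×10⁻⁵ / 9.18×10⁻⁵ = 7.73 m/s

7.7 m s⁻¹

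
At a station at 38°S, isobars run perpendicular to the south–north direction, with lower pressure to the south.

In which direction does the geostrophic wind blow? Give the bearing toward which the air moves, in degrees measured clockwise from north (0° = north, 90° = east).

The pressure-gradient force points toward the south (bearing 180°).
Geostrophic balance: in the Southern Hemisphere the Coriolis force deflects motion to the left, so the geostrophic wind blows 90° to the left of the pressure-gradient force (low pressure on the right).
Rotating 180° by 90° counterclockwise gives 090° — the wind blows toward the east.

090°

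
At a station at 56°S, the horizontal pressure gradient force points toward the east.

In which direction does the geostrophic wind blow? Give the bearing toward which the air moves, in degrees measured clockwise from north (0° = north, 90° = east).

000°

The pressure-gradient force points toward the east (bearing 090°).
Geostrophic balance: in the Southern Hemisphere the Coriolis force deflects motion to the left, so the geostrophic wind blows 90° to the left of the pressure-gradient force (low pressure on the right).
Rotating 090° by 90° counterclockwise gives 000° — the wind blows toward the north.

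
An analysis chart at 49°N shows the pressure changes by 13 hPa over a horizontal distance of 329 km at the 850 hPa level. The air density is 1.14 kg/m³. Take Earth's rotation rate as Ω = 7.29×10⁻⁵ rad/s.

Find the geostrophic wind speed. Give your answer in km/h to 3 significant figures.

Coriolis parameter at 49°N:
f = 2Ω sin φ = 2 × 7.29×10⁻⁵ × sin 49° = 1.10×10⁻⁴ s⁻¹
Pressure gradient: |∂P/∂n| = 1300 Pa / 329000 m = 3.95×10⁻³ Pa/m
Geostrophic balance (pressure-gradient force = Coriolis force):
V_g = (1/(fρ)) |∂P/∂n| = 3.95×10⁻³ / (1.10×10⁻⁴ × 1.14) = 31.5 m/s
Converting: 31.5 m/s × 3.6 = 113 km/h

113 km/h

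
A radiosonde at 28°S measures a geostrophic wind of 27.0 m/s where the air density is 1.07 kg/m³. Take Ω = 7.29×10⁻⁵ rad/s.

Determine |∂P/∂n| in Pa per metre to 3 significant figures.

Coriolis parameter at 28°S:
f = 2Ω sin φ = 2 × 7.29×10⁻⁵ × sin 28° = 6.84×10⁻⁵ s⁻¹
Geostrophic balance rearranged: |∂P/∂n| = f ρ V_g
|∂P/∂n| = 6.84×10⁻⁵ × 1.07 × 27.0 = 1.98×10⁻³ Pa/m

1.98×10⁻³ Pa/m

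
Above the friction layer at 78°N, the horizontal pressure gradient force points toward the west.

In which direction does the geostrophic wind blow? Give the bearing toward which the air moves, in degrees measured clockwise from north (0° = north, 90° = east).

The pressure-gradient force points toward the west (bearing 270°).
Geostrophic balance: in the Northern Hemisphere the Coriolis force deflects motion to the right, so the geostrophic wind blows 90° to the right of the pressure-gradient force (low pressure on the left).
Rotating 270° by 90° clockwise gives 000° — the wind blows toward the north.

000°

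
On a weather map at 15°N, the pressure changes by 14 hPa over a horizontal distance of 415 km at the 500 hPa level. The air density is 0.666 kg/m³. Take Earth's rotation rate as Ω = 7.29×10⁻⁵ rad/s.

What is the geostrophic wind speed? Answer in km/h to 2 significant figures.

480 km/h

Coriolis parameter at 15°N:
f = 2Ω sin φ = 2 × 7.29×10⁻⁵ × sin 15° = 3.77×10⁻⁵ s⁻¹
Pressure gradient: |∂P/∂n| = 1400 Pa / 415000 m = 3.37×10⁻³ Pa/m
Geostrophic balance (pressure-gradient force = Coriolis force):
V_g = (1/(fρ)) |∂P/∂n| = 3.37×10⁻³ / (3.77×10⁻⁵ × 0.666) = 134 m/s
Converting: 134 m/s × 3.6 = 480 km/h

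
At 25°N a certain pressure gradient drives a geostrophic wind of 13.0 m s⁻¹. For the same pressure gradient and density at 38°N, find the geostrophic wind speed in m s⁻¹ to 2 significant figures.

8.9 m s⁻¹

With the same pressure gradient and density, V_g ∝ 1/f ∝ 1/sin φ.
V₂ = V₁ · sin φ₁ / sin φ₂ = 13.0 × sin 25° / sin 38°
V₂ = 13.0 × 0.4226/0.6157 = 8.9 m s⁻¹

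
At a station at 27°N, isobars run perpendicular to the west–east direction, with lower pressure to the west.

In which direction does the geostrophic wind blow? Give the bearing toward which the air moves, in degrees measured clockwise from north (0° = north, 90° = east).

The pressure-gradient force points toward the west (bearing 270°).
Geostrophic balance: in the Northern Hemisphere the Coriolis force deflects motion to the right, so the geostrophic wind blows 90° to the right of the pressure-gradient force (low pressure on the left).
Rotating 270° by 90° clockwise gives 000° — the wind blows toward the north.

000°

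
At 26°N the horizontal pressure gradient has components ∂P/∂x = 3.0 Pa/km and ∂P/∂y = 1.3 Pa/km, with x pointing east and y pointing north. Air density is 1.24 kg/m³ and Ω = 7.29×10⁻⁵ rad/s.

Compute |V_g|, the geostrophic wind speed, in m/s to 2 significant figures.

Coriolis parameter at 26°N:
f = 2Ω sin φ = 2 × 7.29×10⁻⁵ × sin 26° = 6.39×10⁻⁵ s⁻¹
Component geostrophic relations (x east, y north):
u_g = −(1/(fρ)) ∂P/∂y,  v_g = (1/(fρ)) ∂P/∂x
u_g = −(1.3×10⁻³)/(6.39×10⁻⁵ × 1.24) = −16.4 m/s;  v_g = (3.0×10⁻³)/(6.39×10⁻⁵ × 1.24) = 37.9 m/s
|V_g| = √(u_g² + v_g²) = 41.3 m/s

41 m/s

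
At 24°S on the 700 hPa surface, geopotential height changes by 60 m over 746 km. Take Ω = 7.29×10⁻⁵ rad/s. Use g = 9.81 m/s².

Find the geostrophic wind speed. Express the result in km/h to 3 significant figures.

47.9 km/h

Coriolis parameter at 24°S:
f = 2Ω sin φ = 2 × 7.29×10⁻⁵ × sin 24° = 5.93×10⁻⁵ s⁻¹
Height gradient: |∂Z/∂n| = 60 m / 746000 m = 8.04×10⁻⁵
On a pressure surface, geostrophic balance gives V_g = (g/f)|∂Z/∂n|:
V_g = 9.81 × 8.04×10⁻⁵ / 5.93×10⁻⁵ = 13.3 m/s
Converting: 13.3 m/s × 3.6 = 47.9 km/h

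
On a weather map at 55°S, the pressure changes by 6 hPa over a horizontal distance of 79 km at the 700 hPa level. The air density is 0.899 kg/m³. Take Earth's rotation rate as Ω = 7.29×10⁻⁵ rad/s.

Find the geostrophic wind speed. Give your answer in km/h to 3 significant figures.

255 km/h

Coriolis parameter at 55°S:
f = 2Ω sin φ = 2 × 7.29×10⁻⁵ × sin 55° = 1.19×10⁻⁴ s⁻¹
Pressure gradient: |∂P/∂n| = 600 Pa / 79000 m = 7.59×10⁻³ Pa/m
Geostrophic balance (pressure-gradient force = Coriolis force):
V_g = (1/(fρ)) |∂P/∂n| = 7.59×10⁻³ / (1.19×10⁻⁴ × 0.899) = 70.7 m/s
Converting: 70.7 m/s × 3.6 = 255 km/h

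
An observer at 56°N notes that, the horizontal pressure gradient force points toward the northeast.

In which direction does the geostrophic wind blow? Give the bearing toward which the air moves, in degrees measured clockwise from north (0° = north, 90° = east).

The pressure-gradient force points toward the northeast (bearing 045°).
Geostrophic balance: in the Northern Hemisphere the Coriolis force deflects motion to the right, so the geostrophic wind blows 90° to the right of the pressure-gradient force (low pressure on the left).
Rotating 045° by 90° clockwise gives 135° — the wind blows toward the southeast.

135°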